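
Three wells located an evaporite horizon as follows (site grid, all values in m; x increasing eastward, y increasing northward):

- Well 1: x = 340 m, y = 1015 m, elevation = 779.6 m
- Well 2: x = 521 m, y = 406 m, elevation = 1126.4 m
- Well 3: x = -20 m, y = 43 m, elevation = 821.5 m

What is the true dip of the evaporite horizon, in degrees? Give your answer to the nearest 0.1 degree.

Let the plane be z = a·x + b·y + c.
Well 2−Well 1: 181a − 609b = 346.8;  Well 3−Well 1: −360a − 972b = 41.9.
Solving gives a = 0.78845, b = −0.33512.
Gradient magnitude |∇z| = √(a² + b²) = √(0.62165 + 0.11231) = 0.85671.
True dip = arctan(0.85671) = 40.6°, dipping toward WNW (azimuth ≈ 293°).

40.6°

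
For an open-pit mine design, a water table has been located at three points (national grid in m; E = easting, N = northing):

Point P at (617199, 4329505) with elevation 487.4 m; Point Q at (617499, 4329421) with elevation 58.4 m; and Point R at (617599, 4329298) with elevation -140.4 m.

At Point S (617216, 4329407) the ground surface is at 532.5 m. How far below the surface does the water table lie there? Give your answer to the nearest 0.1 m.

Two edge vectors: Point P→Point Q = (300, -84, -429), Point P→Point R = (400, -207, -627.8).
Normal n = (Point P→Point Q) × (Point P→Point R) = (-36067.8, 16740, -28500).
So ∂z/∂E = −n_x/n_z = −1.265536842 and ∂z/∂N = −n_y/n_z = 0.587368421.
Intercept c from Point P: 487.4 + 781088.07 − 2543014.52 = −1761439.04.
At (617216, 4329407): z_contact = −781109.59 + 2542956.95 − 1761439.04 = 408.32 m.
Depth below ground = 532.5 − 408.32 = 124.2 m.

124.2 m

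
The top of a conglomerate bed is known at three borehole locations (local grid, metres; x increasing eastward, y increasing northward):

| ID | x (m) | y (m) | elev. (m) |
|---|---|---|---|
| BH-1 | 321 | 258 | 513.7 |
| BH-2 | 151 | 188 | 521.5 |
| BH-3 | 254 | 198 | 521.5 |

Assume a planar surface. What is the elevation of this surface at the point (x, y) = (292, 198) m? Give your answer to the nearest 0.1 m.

522.0 m

Two edge vectors: BH-1→BH-2 = (-170, -70, 7.8), BH-1→BH-3 = (-67, -60, 7.8).
Normal n = (BH-1→BH-2) × (BH-1→BH-3) = (-78, 803.4, 5510).
So ∂z/∂x = −n_x/n_z = 0.01416 and ∂z/∂y = −n_y/n_z = −0.14581.
Intercept c from BH-1: 513.7 − 4.54 + 37.62 = 546.77.
At (292, 198): z = 4.1 − 28.9 + 546.77 = 522.0 m.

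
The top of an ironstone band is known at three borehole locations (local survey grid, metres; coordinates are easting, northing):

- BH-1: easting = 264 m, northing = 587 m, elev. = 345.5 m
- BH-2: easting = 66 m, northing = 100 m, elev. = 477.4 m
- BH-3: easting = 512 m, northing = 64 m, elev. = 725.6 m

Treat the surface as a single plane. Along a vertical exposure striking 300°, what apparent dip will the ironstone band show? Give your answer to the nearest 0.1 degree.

34.6°

Let the plane be z = a·easting + b·northing + c.
BH-2−BH-1: −198a − 487b = 131.9;  BH-3−BH-1: 248a − 523b = 380.1.
Solving gives a = 0.51765, b = −0.48130.
Unit vector along 300° is (sin 300°, cos 300°) = (-0.8660, 0.5000).
Slope in that direction = a·(-0.8660) + b·(0.5000) = −0.68895.
Apparent dip = arctan|0.68895| = 34.6° (true dip is 35.3°, so apparent ≤ true as expected).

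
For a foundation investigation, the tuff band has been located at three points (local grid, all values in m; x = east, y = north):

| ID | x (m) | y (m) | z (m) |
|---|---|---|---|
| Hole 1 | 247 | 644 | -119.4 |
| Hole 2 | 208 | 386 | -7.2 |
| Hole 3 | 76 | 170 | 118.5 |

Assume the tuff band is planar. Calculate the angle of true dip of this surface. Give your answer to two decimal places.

26.64°

Let the plane be z = a·x + b·y + c.
Hole 2−Hole 1: −39a − 258b = 112.2;  Hole 3−Hole 1: −171a − 474b = 237.9.
Solving gives a = −0.31973, b = −0.38655.
Gradient magnitude |∇z| = √(a² + b²) = √(0.10223 + 0.14942) = 0.50165.
True dip = arctan(0.50165) = 26.64°, dipping toward NE (azimuth ≈ 040°).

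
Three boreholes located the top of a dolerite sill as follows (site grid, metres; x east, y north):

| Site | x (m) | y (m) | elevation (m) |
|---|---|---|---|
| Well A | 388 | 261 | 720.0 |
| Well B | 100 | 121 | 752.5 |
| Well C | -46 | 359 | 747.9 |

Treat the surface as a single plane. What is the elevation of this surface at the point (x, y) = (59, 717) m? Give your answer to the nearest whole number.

715 m

Two edge vectors: Well A→Well B = (-288, -140, 32.5), Well A→Well C = (-434, 98, 27.9).
Normal n = (Well A→Well B) × (Well A→Well C) = (-7091, -6069.8, -88984).
So ∂z/∂x = −n_x/n_z = −0.07969 and ∂z/∂y = −n_y/n_z = −0.06821.
Intercept c from Well A: 720 + 30.92 + 17.80 = 768.72.
At (59, 717): z = −4.7 − 48.9 + 768.72 = 715.1 m.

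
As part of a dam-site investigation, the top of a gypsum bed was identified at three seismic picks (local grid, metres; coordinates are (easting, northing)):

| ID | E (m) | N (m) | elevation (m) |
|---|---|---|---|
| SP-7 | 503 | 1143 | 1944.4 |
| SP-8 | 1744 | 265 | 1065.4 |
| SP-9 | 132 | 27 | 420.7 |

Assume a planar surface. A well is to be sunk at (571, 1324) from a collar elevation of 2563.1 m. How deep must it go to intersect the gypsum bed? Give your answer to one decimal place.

Two edge vectors: SP-7→SP-8 = (1241, -878, -879), SP-7→SP-9 = (-371, -1116, -1523.7).
Normal n = (SP-7→SP-8) × (SP-7→SP-9) = (356844.6, 2217020.7, -1710694).
So ∂z/∂E = −n_x/n_z = 0.208596 and ∂z/∂N = −n_y/n_z = 1.295977.
Intercept c from SP-7: 1944.4 − 104.92 − 1481.30 = 358.17.
At (571, 1324): z_contact = 119.11 + 1715.87 + 358.17 = 2193.16 m.
Depth below ground = 2563.1 − 2193.16 = 369.9 m.

369.9 m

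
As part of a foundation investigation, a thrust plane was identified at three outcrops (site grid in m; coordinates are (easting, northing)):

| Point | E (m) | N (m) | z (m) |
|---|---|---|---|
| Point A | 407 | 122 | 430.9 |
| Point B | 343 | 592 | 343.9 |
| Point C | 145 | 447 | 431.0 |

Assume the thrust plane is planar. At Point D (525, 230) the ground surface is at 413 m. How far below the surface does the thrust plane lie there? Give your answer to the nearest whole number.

Let the plane be z = a·E + b·N + c.
Point B−Point A: −64a + 470b = −87;  Point C−Point A: −262a + 325b = 0.1.
Solving gives a = −0.27674, b = −0.22279.
Then c = 430.9 − a·407 − b·122 = 570.72.
At (525, 230): z_contact = −145.3 − 51.2 + 570.72 = 374.2 m.
Depth below ground = 413 − 374.2 = 39 m.

39 m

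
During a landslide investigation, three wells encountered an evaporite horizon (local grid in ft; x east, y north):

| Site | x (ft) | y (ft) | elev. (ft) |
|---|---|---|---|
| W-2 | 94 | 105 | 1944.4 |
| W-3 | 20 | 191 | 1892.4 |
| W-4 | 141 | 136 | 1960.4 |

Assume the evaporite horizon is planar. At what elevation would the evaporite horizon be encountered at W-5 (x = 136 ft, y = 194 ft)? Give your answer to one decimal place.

Two edge vectors: W-2→W-3 = (-74, 86, -52), W-2→W-4 = (47, 31, 16).
Normal n = (W-2→W-3) × (W-2→W-4) = (2988, -1260, -6336).
So ∂z/∂x = −n_x/n_z = 0.47159 and ∂z/∂y = −n_y/n_z = −0.19886.
Intercept c from W-2: 1944.4 − 44.33 + 20.88 = 1920.95.
At (136, 194): z = 64.1 − 38.6 + 1920.95 = 1946.5 ft.

1946.5 ft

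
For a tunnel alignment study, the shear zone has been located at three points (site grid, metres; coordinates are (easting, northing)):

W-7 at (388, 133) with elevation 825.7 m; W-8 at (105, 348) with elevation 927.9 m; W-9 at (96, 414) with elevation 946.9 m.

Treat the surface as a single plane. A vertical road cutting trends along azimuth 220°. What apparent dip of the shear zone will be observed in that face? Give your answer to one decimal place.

Two edge vectors: W-7→W-8 = (-283, 215, 102.2), W-7→W-9 = (-292, 281, 121.2).
Normal n = (W-7→W-8) × (W-7→W-9) = (-2660.2, 4457.2, -16743).
So ∂z/∂E = −n_x/n_z = −0.15888 and ∂z/∂N = −n_y/n_z = 0.26621.
Unit vector along 220° is (sin 220°, cos 220°) = (-0.6428, -0.7660).
Slope in that direction = a·(-0.6428) + b·(-0.7660) = −0.10180.
Apparent dip = arctan|0.10180| = 5.8° (true dip is 17.2°, so apparent ≤ true as expected).

5.8°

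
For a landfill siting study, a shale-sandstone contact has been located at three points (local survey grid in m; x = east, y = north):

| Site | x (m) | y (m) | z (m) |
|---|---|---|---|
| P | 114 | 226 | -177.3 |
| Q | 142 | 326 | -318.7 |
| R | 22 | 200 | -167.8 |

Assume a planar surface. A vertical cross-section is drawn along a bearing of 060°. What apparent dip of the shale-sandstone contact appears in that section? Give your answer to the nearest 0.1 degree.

25.3°

Let the plane be z = a·x + b·y + c.
Q−P: 28a + 100b = −141.4;  R−P: −92a − 26b = 9.5.
Solving gives a = 0.32181, b = −1.50411.
Unit vector along 060° is (sin 60°, cos 60°) = (0.8660, 0.5000).
Slope in that direction = a·(0.8660) + b·(0.5000) = −0.47336.
Apparent dip = arctan|0.47336| = 25.3° (true dip is 57.0°, so apparent ≤ true as expected).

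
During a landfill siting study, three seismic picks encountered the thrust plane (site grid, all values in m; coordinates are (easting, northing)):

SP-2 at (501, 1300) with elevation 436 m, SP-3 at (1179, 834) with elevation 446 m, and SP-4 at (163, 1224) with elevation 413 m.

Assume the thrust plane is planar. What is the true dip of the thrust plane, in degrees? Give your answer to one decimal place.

4.6°

Let the plane be z = a·E + b·N + c.
SP-3−SP-2: 678a − 466b = 10;  SP-4−SP-2: −338a − 76b = −23.
Solving gives a = 0.05491, b = 0.05843.
Gradient magnitude |∇z| = √(a² + b²) = √(0.00302 + 0.00341) = 0.08018.
True dip = arctan(0.08018) = 4.6°, dipping toward SW (azimuth ≈ 223°).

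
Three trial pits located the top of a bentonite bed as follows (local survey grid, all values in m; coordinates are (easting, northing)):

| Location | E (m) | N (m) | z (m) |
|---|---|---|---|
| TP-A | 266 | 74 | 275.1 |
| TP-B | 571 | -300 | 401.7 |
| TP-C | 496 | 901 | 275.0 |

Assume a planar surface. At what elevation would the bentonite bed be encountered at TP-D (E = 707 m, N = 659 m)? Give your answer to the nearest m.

Let the plane be z = a·E + b·N + c.
TP-B−TP-A: 305a − 374b = 126.6;  TP-C−TP-A: 230a + 827b = −0.1.
Solving gives a = 0.30941, b = −0.08617.
Then c = 275.1 − a·266 − b·74 = 199.17.
At (707, 659): z = 218.8 − 56.8 + 199.17 = 361.1 m.

361 m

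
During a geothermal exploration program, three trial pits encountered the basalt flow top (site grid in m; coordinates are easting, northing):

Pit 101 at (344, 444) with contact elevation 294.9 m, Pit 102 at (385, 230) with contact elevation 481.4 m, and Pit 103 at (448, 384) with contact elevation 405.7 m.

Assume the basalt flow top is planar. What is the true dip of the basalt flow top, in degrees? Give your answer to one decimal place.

Let the plane be z = a·easting + b·northing + c.
Pit 102−Pit 101: 41a − 214b = 186.5;  Pit 103−Pit 101: 104a − 60b = 110.8.
Solving gives a = 0.63251, b = −0.75031.
Gradient magnitude |∇z| = √(a² + b²) = √(0.40007 + 0.56297) = 0.98135.
True dip = arctan(0.98135) = 44.5°, dipping toward NW (azimuth ≈ 320°).

44.5°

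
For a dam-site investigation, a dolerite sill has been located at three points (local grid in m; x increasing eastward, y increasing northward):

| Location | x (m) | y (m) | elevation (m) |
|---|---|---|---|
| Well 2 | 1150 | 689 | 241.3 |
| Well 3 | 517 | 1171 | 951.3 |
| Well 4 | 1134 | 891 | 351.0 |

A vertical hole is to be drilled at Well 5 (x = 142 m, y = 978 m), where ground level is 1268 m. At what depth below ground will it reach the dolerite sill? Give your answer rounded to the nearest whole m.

127 m

Let the plane be z = a·x + b·y + c.
Well 3−Well 2: −633a + 482b = 710;  Well 4−Well 2: −16a + 202b = 109.7.
Solving gives a = −0.75357, b = 0.48338.
Then c = 241.3 − a·1150 − b·689 = 774.86.
At (142, 978): z_contact = −107.0 + 472.7 + 774.86 = 1140.6 m.
Depth below ground = 1268 − 1140.6 = 127 m.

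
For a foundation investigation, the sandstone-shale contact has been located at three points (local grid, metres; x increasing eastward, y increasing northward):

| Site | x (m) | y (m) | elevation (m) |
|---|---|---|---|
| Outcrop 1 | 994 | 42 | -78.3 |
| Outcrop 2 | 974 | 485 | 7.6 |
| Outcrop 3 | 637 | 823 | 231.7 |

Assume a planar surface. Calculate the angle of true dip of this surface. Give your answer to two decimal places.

27.56°

Two edge vectors: Outcrop 1→Outcrop 2 = (-20, 443, 85.9), Outcrop 1→Outcrop 3 = (-357, 781, 310).
Normal n = (Outcrop 1→Outcrop 2) × (Outcrop 1→Outcrop 3) = (70242.1, -24466.3, 142531).
So ∂z/∂x = −n_x/n_z = −0.49282 and ∂z/∂y = −n_y/n_z = 0.17166.
Gradient magnitude |∇z| = √(a² + b²) = √(0.24287 + 0.02947) = 0.52186.
True dip = arctan(0.52186) = 27.56°, dipping toward ESE (azimuth ≈ 109°).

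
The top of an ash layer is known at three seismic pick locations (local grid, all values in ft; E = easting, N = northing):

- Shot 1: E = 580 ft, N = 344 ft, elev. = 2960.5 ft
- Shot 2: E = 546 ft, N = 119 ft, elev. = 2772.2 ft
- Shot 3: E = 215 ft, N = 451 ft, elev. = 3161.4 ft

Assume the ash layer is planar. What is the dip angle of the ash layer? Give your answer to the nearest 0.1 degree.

42.9°

Let the plane be z = a·E + b·N + c.
Shot 2−Shot 1: −34a − 225b = −188.3;  Shot 3−Shot 1: −365a + 107b = 200.9.
Solving gives a = −0.29214, b = 0.88103.
Gradient magnitude |∇z| = √(a² + b²) = √(0.08534 + 0.77622) = 0.92820.
True dip = arctan(0.92820) = 42.9°, dipping toward SSE (azimuth ≈ 162°).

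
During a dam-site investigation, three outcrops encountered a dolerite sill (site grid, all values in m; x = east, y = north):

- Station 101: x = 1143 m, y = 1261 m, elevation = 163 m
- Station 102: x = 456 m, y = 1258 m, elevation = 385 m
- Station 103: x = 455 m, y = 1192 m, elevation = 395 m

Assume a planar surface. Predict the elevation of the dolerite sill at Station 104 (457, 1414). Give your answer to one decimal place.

Two edge vectors: Station 101→Station 102 = (-687, -3, 222), Station 101→Station 103 = (-688, -69, 232).
Normal n = (Station 101→Station 102) × (Station 101→Station 103) = (14622, 6648, 45339).
So ∂z/∂x = −n_x/n_z = −0.322504 and ∂z/∂y = −n_y/n_z = −0.146629.
Intercept c from Station 101: 163 + 368.62 + 184.90 = 716.52.
At (457, 1414): z = −147.4 − 207.3 + 716.52 = 361.8 m.

361.8 m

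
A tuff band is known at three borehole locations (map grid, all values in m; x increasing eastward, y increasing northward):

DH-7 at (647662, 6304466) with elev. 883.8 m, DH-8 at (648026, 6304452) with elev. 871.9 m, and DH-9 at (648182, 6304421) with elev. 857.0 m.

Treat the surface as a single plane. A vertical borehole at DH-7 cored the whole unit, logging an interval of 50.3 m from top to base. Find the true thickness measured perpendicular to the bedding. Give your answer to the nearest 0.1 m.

Let the plane be z = a·x + b·y + c.
DH-8−DH-7: 364a − 14b = −11.9;  DH-9−DH-7: 520a − 45b = −26.8.
Solving gives a = −0.01762, b = 0.39200.
|∇z| = √(a²+b²) = 0.39240, so dip δ = arctan(0.39240) = 21.42°.
True thickness = vertical thickness × cos δ = 50.3 × cos 21.42° = 46.8 m.

46.8 m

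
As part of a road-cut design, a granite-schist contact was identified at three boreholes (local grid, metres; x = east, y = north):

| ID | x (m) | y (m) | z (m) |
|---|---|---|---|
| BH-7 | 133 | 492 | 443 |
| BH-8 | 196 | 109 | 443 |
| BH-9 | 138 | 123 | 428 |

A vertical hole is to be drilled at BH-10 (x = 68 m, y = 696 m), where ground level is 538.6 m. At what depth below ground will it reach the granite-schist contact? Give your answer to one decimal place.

Let the plane be z = a·x + b·y + c.
BH-8−BH-7: 63a − 383b = 0;  BH-9−BH-7: 5a − 369b = −15.
Solving gives a = 0.26931, b = 0.04430.
Then c = 443 − a·133 − b·492 = 385.39.
At (68, 696): z_contact = 18.31 + 30.83 + 385.39 = 434.53 m.
Depth below ground = 538.6 − 434.53 = 104.1 m.

104.1 m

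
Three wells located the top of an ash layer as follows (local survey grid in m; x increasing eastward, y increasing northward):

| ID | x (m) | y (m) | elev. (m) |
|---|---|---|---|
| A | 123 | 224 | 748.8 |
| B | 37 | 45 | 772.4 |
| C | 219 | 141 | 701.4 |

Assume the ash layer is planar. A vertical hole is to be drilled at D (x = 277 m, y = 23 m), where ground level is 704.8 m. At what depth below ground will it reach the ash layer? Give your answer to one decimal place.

Let the plane be z = a·x + b·y + c.
B−A: −86a − 179b = 23.6;  C−A: 96a − 83b = −47.4.
Solving gives a = −0.42938, b = 0.07445.
Then c = 748.8 − a·123 − b·224 = 784.94.
At (277, 23): z_contact = −118.94 + 1.71 + 784.94 = 667.71 m.
Depth below ground = 704.8 − 667.71 = 37.1 m.

37.1 m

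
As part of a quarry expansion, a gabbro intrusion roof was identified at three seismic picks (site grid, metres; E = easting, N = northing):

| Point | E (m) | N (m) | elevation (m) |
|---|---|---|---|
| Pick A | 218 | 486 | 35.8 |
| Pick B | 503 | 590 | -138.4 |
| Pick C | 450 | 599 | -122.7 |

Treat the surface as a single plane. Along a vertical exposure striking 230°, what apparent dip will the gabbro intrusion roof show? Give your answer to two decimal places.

Let the plane be z = a·E + b·N + c.
Pick B−Pick A: 285a + 104b = −174.2;  Pick C−Pick A: 232a + 113b = −158.5.
Solving gives a = −0.39626, b = −0.58909.
Unit vector along 230° is (sin 230°, cos 230°) = (-0.7660, -0.6428).
Slope in that direction = a·(-0.7660) + b·(-0.6428) = 0.68221.
Apparent dip = arctan|0.68221| = 34.30° (true dip is 35.4°, so apparent ≤ true as expected).

34.30°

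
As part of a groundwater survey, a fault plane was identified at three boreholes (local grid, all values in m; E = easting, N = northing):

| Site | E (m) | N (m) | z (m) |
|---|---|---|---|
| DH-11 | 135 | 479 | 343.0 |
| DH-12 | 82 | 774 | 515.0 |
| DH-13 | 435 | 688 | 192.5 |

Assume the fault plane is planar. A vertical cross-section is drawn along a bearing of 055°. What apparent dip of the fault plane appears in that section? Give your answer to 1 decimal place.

22.3°

Let the plane be z = a·E + b·N + c.
DH-12−DH-11: −53a + 295b = 172;  DH-13−DH-11: 300a + 209b = −150.5.
Solving gives a = −0.80687, b = 0.43809.
Unit vector along 055° is (sin 55°, cos 55°) = (0.8192, 0.5736).
Slope in that direction = a·(0.8192) + b·(0.5736) = −0.40967.
Apparent dip = arctan|0.40967| = 22.3° (true dip is 42.6°, so apparent ≤ true as expected).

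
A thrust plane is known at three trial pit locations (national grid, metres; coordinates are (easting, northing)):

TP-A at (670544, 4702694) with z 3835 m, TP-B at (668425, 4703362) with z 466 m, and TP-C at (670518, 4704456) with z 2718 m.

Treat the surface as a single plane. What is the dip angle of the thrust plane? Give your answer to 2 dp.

Let the plane be z = a·E + b·N + c.
TP-B−TP-A: −2119a + 668b = −3369;  TP-C−TP-A: −26a + 1762b = −1117.
Solving gives a = 1.39655, b = −0.61333.
Gradient magnitude |∇z| = √(a² + b²) = √(1.95036 + 0.37618) = 1.52530.
True dip = arctan(1.52530) = 56.75°, dipping toward WNW (azimuth ≈ 294°).

56.75°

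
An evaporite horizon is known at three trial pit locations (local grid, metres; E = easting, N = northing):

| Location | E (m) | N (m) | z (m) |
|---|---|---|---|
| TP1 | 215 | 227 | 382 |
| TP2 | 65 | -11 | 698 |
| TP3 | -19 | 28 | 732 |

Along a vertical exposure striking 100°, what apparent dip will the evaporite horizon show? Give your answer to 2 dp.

32.37°

Let the plane be z = a·E + b·N + c.
TP2−TP1: −150a − 238b = 316;  TP3−TP1: −234a − 199b = 350.
Solving gives a = −0.79003, b = −0.82981.
Unit vector along 100° is (sin 100°, cos 100°) = (0.9848, -0.1736).
Slope in that direction = a·(0.9848) + b·(-0.1736) = −0.63393.
Apparent dip = arctan|0.63393| = 32.37° (true dip is 48.9°, so apparent ≤ true as expected).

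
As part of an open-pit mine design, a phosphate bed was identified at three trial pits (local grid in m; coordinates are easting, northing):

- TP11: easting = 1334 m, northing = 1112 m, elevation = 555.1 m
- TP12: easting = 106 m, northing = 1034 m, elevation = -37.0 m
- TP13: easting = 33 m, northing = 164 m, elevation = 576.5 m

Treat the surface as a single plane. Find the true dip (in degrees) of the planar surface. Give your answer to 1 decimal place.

Let the plane be z = a·easting + b·northing + c.
TP12−TP11: −1228a − 78b = −592.1;  TP13−TP11: −1301a − 948b = 21.4.
Solving gives a = 0.52978, b = −0.74963.
Gradient magnitude |∇z| = √(a² + b²) = √(0.28067 + 0.56194) = 0.91794.
True dip = arctan(0.91794) = 42.5°, dipping toward NW (azimuth ≈ 325°).

42.5°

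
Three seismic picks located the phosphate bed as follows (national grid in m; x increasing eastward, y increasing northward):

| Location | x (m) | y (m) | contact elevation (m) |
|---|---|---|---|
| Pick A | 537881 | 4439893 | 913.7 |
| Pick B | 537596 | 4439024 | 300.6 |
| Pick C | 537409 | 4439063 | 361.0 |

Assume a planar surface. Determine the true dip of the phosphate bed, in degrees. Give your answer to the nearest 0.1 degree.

Let the plane be z = a·x + b·y + c.
Pick B−Pick A: −285a − 869b = −613.1;  Pick C−Pick A: −472a − 830b = −552.7.
Solving gives a = −0.16460, b = 0.75950.
Gradient magnitude |∇z| = √(a² + b²) = √(0.02709 + 0.57685) = 0.77714.
True dip = arctan(0.77714) = 37.9°, dipping toward SSE (azimuth ≈ 168°).

37.9°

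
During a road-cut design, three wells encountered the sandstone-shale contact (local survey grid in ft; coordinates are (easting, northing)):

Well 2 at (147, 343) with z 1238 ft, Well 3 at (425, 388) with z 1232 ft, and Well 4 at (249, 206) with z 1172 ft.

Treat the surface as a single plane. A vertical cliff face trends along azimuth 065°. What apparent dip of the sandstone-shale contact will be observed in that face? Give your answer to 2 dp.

5.43°

Let the plane be z = a·E + b·N + c.
Well 3−Well 2: 278a + 45b = −6;  Well 4−Well 2: 102a − 137b = −66.
Solving gives a = −0.08886, b = 0.41560.
Unit vector along 065° is (sin 65°, cos 65°) = (0.9063, 0.4226).
Slope in that direction = a·(0.9063) + b·(0.4226) = 0.09511.
Apparent dip = arctan|0.09511| = 5.43° (true dip is 23.0°, so apparent ≤ true as expected).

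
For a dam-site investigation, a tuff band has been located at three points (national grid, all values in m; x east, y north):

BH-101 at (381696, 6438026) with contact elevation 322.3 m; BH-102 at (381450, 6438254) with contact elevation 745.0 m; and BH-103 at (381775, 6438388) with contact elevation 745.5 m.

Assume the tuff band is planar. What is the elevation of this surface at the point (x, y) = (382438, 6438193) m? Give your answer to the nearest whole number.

Two edge vectors: BH-101→BH-102 = (-246, 228, 422.7), BH-101→BH-103 = (79, 362, 423.2).
Normal n = (BH-101→BH-102) × (BH-101→BH-103) = (-56527.8, 137500.5, -107064).
So ∂z/∂x = −n_x/n_z = −0.52798139 and ∂z/∂y = −n_y/n_z = 1.28428323.
Intercept c from BH-101: 322.3 + 201528.39 − 8268248.84 = −8066398.16.
At (382438, 6438193): z = −201920.1 + 8268463.3 − 8066398.16 = 145.0 m.

145 m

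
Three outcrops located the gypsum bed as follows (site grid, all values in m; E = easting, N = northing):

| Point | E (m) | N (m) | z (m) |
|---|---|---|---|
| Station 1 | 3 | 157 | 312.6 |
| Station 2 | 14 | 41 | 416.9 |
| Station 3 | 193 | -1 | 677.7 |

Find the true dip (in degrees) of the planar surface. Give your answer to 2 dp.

Two edge vectors: Station 1→Station 2 = (11, -116, 104.3), Station 1→Station 3 = (190, -158, 365.1).
Normal n = (Station 1→Station 2) × (Station 1→Station 3) = (-25872.2, 15800.9, 20302).
So ∂z/∂E = −n_x/n_z = 1.27437 and ∂z/∂N = −n_y/n_z = −0.77829.
Gradient magnitude |∇z| = √(a² + b²) = √(1.62401 + 0.60574) = 1.49324.
True dip = arctan(1.49324) = 56.19°, dipping toward WNW (azimuth ≈ 301°).

56.19°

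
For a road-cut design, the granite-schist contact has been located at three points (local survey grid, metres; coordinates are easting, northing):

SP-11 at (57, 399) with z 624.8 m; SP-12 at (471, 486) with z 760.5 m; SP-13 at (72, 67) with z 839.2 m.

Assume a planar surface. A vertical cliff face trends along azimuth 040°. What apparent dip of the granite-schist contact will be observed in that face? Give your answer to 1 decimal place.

10.4°

Let the plane be z = a·easting + b·northing + c.
SP-12−SP-11: 414a + 87b = 135.7;  SP-13−SP-11: 15a − 332b = 214.4.
Solving gives a = 0.45913, b = −0.62504.
Unit vector along 040° is (sin 40°, cos 40°) = (0.6428, 0.7660).
Slope in that direction = a·(0.6428) + b·(0.7660) = −0.18369.
Apparent dip = arctan|0.18369| = 10.4° (true dip is 37.8°, so apparent ≤ true as expected).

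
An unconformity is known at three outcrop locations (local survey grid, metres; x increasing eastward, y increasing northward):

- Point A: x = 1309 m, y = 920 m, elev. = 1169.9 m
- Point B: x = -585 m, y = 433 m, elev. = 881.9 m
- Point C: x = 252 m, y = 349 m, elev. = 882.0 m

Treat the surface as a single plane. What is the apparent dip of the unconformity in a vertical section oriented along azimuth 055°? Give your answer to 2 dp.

15.58°

Let the plane be z = a·x + b·y + c.
Point B−Point A: −1894a − 487b = −288;  Point C−Point A: −1057a − 571b = −287.9.
Solving gives a = 0.04277, b = 0.42502.
Unit vector along 055° is (sin 55°, cos 55°) = (0.8192, 0.5736).
Slope in that direction = a·(0.8192) + b·(0.5736) = 0.27882.
Apparent dip = arctan|0.27882| = 15.58° (true dip is 23.1°, so apparent ≤ true as expected).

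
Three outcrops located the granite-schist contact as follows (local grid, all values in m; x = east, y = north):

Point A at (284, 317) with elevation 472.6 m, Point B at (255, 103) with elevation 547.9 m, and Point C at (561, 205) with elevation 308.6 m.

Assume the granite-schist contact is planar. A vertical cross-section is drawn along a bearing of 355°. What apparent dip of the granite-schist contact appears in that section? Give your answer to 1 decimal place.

11.1°

Let the plane be z = a·x + b·y + c.
Point B−Point A: −29a − 214b = 75.3;  Point C−Point A: 277a − 112b = −164.
Solving gives a = −0.69618, b = −0.25753.
Unit vector along 355° is (sin 355°, cos 355°) = (-0.0872, 0.9962).
Slope in that direction = a·(-0.0872) + b·(0.9962) = −0.19587.
Apparent dip = arctan|0.19587| = 11.1° (true dip is 36.6°, so apparent ≤ true as expected).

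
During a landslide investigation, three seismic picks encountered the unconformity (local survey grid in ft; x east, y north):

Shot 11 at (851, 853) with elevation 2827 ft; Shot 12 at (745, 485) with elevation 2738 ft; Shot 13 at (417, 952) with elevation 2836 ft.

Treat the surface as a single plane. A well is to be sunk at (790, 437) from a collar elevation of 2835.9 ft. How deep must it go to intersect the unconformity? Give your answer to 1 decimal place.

107.6 ft

Let the plane be z = a·x + b·y + c.
Shot 12−Shot 11: −106a − 368b = −89;  Shot 13−Shot 11: −434a + 99b = 9.
Solving gives a = 0.03231, b = 0.23254.
Then c = 2827 − a·851 − b·853 = 2601.15.
At (790, 437): z_contact = 25.52 + 101.62 + 2601.15 = 2728.29 ft.
Depth below ground = 2835.9 − 2728.29 = 107.6 ft.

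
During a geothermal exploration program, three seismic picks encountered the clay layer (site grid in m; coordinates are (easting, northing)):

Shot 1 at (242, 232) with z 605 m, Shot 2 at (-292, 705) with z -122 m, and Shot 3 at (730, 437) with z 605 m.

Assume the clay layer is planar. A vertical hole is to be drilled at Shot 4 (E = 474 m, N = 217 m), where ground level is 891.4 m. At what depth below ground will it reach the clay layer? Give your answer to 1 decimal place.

Two edge vectors: Shot 1→Shot 2 = (-534, 473, -727), Shot 1→Shot 3 = (488, 205, 0).
Normal n = (Shot 1→Shot 2) × (Shot 1→Shot 3) = (149035, -354776, -340294).
So ∂z/∂E = −n_x/n_z = 0.43796 and ∂z/∂N = −n_y/n_z = −1.04256.
Intercept c from Shot 1: 605 − 105.99 + 241.87 = 740.89.
At (474, 217): z_contact = 207.59 − 226.23 + 740.89 = 722.24 m.
Depth below ground = 891.4 − 722.24 = 169.2 m.

169.2 m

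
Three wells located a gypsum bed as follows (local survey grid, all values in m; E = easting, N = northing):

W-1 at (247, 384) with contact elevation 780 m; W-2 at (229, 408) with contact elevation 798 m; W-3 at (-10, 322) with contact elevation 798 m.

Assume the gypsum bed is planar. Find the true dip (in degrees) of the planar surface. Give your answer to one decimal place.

Two edge vectors: W-1→W-2 = (-18, 24, 18), W-1→W-3 = (-257, -62, 18).
Normal n = (W-1→W-2) × (W-1→W-3) = (1548, -4302, 7284).
So ∂z/∂E = −n_x/n_z = −0.21252 and ∂z/∂N = −n_y/n_z = 0.59061.
Gradient magnitude |∇z| = √(a² + b²) = √(0.04517 + 0.34882) = 0.62768.
True dip = arctan(0.62768) = 32.1°, dipping toward SSE (azimuth ≈ 160°).

32.1°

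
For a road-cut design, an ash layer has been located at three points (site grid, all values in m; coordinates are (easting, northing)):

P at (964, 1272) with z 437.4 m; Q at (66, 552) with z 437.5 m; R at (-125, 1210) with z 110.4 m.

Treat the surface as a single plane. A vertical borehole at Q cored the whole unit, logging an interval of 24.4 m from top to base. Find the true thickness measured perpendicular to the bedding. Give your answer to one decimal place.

Two edge vectors: P→Q = (-898, -720, 0.1), P→R = (-1089, -62, -327).
Normal n = (P→Q) × (P→R) = (235446.2, -293754.9, -728404).
So ∂z/∂E = −n_x/n_z = 0.32324 and ∂z/∂N = −n_y/n_z = −0.40329.
|∇z| = √(a²+b²) = 0.51684, so dip δ = arctan(0.51684) = 27.33°.
True thickness = vertical thickness × cos δ = 24.4 × cos 27.33° = 21.7 m.

21.7 m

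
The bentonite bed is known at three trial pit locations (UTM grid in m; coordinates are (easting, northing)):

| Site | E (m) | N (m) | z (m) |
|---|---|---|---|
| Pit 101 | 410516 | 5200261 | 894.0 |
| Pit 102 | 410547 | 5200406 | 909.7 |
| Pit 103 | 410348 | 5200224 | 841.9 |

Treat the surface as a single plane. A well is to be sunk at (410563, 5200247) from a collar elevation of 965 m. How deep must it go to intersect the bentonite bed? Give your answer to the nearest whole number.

Let the plane be z = a·E + b·N + c.
Pit 102−Pit 101: 31a + 145b = 15.7;  Pit 103−Pit 101: −168a − 37b = −52.1.
Solving gives a = 0.30041787, b = 0.04404859.
Then c = 894 − a·410516 − b·5200261 = −351496.52.
At (410563, 5200247): z_contact = 123340.5 + 229063.6 − 351496.52 = 907.5 m.
Depth below ground = 965 − 907.5 = 57 m.

57 m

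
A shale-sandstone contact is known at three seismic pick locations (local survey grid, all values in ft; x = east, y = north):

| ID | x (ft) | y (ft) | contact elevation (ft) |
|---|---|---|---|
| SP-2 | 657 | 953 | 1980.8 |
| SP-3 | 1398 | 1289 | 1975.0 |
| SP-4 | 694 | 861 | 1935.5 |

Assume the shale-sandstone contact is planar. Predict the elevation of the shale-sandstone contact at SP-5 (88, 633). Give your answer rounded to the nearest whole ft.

1960 ft

Let the plane be z = a·x + b·y + c.
SP-3−SP-2: 741a + 336b = −5.8;  SP-4−SP-2: 37a − 92b = −45.3.
Solving gives a = −0.19545, b = 0.41378.
Then c = 1980.8 − a·657 − b·953 = 1714.88.
At (88, 633): z = −17.2 + 261.9 + 1714.88 = 1959.6 ft.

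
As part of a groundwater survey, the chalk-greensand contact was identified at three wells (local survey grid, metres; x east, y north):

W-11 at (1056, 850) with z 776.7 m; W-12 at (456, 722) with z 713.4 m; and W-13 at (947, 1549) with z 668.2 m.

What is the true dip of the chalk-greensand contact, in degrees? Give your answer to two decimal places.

10.75°

Two edge vectors: W-11→W-12 = (-600, -128, -63.3), W-11→W-13 = (-109, 699, -108.5).
Normal n = (W-11→W-12) × (W-11→W-13) = (58134.7, -58200.3, -433352).
So ∂z/∂x = −n_x/n_z = 0.13415 and ∂z/∂y = −n_y/n_z = −0.13430.
Gradient magnitude |∇z| = √(a² + b²) = √(0.01800 + 0.01804) = 0.18983.
True dip = arctan(0.18983) = 10.75°, dipping toward NW (azimuth ≈ 315°).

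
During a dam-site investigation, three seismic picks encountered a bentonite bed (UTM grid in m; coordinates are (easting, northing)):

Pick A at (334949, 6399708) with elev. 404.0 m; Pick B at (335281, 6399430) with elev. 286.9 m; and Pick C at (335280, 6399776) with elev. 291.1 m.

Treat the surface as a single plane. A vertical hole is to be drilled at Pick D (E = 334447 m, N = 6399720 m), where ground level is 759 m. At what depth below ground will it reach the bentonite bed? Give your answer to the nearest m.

182 m

Let the plane be z = a·E + b·N + c.
Pick B−Pick A: 332a − 278b = −117.1;  Pick C−Pick A: 331a + 68b = −112.9.
Solving gives a = −0.34337749, b = 0.01114631.
Then c = 404 − a·334949 − b·6399708 = 44084.83.
At (334447, 6399720): z_contact = −114841.6 + 71333.2 + 44084.83 = 576.5 m.
Depth below ground = 759 − 576.5 = 182 m.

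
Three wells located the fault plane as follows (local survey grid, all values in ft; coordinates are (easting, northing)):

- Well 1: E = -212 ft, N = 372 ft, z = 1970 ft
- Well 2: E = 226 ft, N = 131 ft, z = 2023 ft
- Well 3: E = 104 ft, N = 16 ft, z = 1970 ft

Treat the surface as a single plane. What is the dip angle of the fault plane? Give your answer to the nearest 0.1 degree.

Two edge vectors: Well 1→Well 2 = (438, -241, 53), Well 1→Well 3 = (316, -356, 0).
Normal n = (Well 1→Well 2) × (Well 1→Well 3) = (18868, 16748, -79772).
So ∂z/∂E = −n_x/n_z = 0.23652 and ∂z/∂N = −n_y/n_z = 0.20995.
Gradient magnitude |∇z| = √(a² + b²) = √(0.05594 + 0.04408) = 0.31626.
True dip = arctan(0.31626) = 17.6°, dipping toward SW (azimuth ≈ 228°).

17.6°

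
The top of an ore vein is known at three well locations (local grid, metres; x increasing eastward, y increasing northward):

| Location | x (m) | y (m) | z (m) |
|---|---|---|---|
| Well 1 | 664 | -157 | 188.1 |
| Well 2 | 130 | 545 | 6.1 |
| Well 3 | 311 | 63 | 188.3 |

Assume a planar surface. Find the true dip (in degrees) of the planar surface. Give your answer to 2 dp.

30.20°

Two edge vectors: Well 1→Well 2 = (-534, 702, -182), Well 1→Well 3 = (-353, 220, 0.2).
Normal n = (Well 1→Well 2) × (Well 1→Well 3) = (40180.4, 64352.8, 130326).
So ∂z/∂x = −n_x/n_z = −0.30831 and ∂z/∂y = −n_y/n_z = −0.49378.
Gradient magnitude |∇z| = √(a² + b²) = √(0.09505 + 0.24382) = 0.58213.
True dip = arctan(0.58213) = 30.20°, dipping toward NNE (azimuth ≈ 032°).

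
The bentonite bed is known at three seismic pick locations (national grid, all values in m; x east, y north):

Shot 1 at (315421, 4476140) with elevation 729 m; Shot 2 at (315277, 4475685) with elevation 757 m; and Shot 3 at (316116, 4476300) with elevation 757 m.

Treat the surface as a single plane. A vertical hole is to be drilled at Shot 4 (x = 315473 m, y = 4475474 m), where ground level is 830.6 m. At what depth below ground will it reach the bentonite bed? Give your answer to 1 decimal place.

Let the plane be z = a·x + b·y + c.
Shot 2−Shot 1: −144a − 455b = 28;  Shot 3−Shot 1: 695a + 160b = 28.
Solving gives a = 0.058734246, b = −0.080126882.
Then c = 729 − a·315421 − b·4476140 = 340862.13.
At (315473, 4475474): z_contact = 18529.07 − 358605.78 + 340862.13 = 785.42 m.
Depth below ground = 830.6 − 785.42 = 45.2 m.

45.2 m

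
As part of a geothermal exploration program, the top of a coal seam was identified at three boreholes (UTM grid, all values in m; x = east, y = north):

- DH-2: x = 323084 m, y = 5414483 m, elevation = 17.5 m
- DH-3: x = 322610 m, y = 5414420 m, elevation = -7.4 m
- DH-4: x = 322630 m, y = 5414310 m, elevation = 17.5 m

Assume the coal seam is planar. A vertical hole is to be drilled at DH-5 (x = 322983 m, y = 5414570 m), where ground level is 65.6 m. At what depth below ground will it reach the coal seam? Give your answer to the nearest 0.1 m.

74.7 m

Two edge vectors: DH-2→DH-3 = (-474, -63, -24.9), DH-2→DH-4 = (-454, -173, 0).
Normal n = (DH-2→DH-3) × (DH-2→DH-4) = (-4307.7, 11304.6, 53400).
So ∂z/∂x = −n_x/n_z = 0.080668539 and ∂z/∂y = −n_y/n_z = −0.211696629.
Intercept c from DH-2: 17.5 − 26062.71 + 1146227.80 = 1120182.59.
At (322983, 5414570): z_contact = 26054.57 − 1146246.22 + 1120182.59 = -9.07 m.
Depth below ground = 65.6 − (-9.07) = 74.7 m.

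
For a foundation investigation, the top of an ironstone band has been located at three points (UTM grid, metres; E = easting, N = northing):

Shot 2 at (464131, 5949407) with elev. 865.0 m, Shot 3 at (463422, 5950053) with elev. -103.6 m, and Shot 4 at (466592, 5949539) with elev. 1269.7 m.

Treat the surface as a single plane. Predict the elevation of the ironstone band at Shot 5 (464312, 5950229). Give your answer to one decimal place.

Let the plane be z = a·E + b·N + c.
Shot 3−Shot 2: −709a + 646b = −968.6;  Shot 4−Shot 2: 2461a + 132b = 404.7.
Solving gives a = 0.231253884, b = −1.245574298.
Then c = 865 − a·464131 − b·5949407 = 7303961.35.
At (464312, 5950229): z = 107374.0 − 7411452.3 + 7303961.35 = -117.0 m.

-117.0 m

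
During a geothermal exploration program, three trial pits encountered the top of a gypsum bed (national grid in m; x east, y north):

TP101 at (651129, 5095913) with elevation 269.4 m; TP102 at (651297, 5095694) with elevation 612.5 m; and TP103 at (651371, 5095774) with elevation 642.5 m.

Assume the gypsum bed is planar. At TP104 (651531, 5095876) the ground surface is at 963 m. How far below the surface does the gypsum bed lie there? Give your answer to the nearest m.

207 m

Let the plane be z = a·x + b·y + c.
TP102−TP101: 168a − 219b = 343.1;  TP103−TP101: 242a − 139b = 373.1.
Solving gives a = 1.14747352, b = −0.68641301.
Then c = 269.4 − a·651129 − b·5095913 = 2751017.08.
At (651531, 5095876): z_contact = 747614.6 − 3497875.6 + 2751017.08 = 756.1 m.
Depth below ground = 963 − 756.1 = 207 m.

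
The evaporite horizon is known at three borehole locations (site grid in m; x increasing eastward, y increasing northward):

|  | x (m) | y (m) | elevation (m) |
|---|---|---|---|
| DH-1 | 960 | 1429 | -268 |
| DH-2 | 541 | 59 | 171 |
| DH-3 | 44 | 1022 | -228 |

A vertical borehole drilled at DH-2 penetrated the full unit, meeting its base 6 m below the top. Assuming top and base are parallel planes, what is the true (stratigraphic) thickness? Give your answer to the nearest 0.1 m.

Let the plane be z = a·x + b·y + c.
DH-2−DH-1: −419a − 1370b = 439;  DH-3−DH-1: −916a − 407b = 40.
Solving gives a = 0.11423, b = −0.35537.
|∇z| = √(a²+b²) = 0.37328, so dip δ = arctan(0.37328) = 20.47°.
True thickness = vertical thickness × cos δ = 6 × cos 20.47° = 5.6 m.

5.6 m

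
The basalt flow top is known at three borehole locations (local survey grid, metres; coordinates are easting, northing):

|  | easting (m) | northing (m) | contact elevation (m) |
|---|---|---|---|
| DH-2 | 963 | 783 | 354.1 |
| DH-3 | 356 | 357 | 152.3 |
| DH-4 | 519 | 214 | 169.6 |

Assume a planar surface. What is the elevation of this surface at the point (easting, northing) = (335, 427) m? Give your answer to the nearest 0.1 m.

Let the plane be z = a·easting + b·northing + c.
DH-3−DH-2: −607a − 426b = −201.8;  DH-4−DH-2: −444a − 569b = −184.5.
Solving gives a = 0.23187, b = 0.14332.
Then c = 354.1 − a·963 − b·783 = 18.59.
At (335, 427): z = 77.7 + 61.2 + 18.59 = 157.5 m.

157.5 m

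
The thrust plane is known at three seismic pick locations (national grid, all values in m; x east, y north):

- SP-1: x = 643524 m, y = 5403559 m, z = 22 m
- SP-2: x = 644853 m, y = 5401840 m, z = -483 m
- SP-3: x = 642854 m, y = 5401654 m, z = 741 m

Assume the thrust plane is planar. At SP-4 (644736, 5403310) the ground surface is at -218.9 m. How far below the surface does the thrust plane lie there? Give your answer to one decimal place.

440.6 m

Two edge vectors: SP-1→SP-2 = (1329, -1719, -505), SP-1→SP-3 = (-670, -1905, 719).
Normal n = (SP-1→SP-2) × (SP-1→SP-3) = (-2197986, -617201, -3683475).
So ∂z/∂x = −n_x/n_z = −0.596715330 and ∂z/∂y = −n_y/n_z = −0.167559438.
Intercept c from SP-1: 22 + 384000.64 + 905417.31 = 1289439.94.
At (644736, 5403310): z_contact = −384723.85 − 905375.59 + 1289439.94 = -659.50 m.
Depth below ground = -218.9 − (-659.50) = 440.6 m.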